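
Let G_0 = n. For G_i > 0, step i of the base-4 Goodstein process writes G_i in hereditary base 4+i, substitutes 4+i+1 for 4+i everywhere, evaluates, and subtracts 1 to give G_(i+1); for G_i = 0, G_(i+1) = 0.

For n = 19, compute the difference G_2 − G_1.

10

(0) 19|_4 = 4^2 + 3 ↦ 5^2 + 3|_5 = 28 ⇒ 27
(1) 27|_5 = 5^2 + 2 ↦ 6^2 + 2|_6 = 38 ⇒ 37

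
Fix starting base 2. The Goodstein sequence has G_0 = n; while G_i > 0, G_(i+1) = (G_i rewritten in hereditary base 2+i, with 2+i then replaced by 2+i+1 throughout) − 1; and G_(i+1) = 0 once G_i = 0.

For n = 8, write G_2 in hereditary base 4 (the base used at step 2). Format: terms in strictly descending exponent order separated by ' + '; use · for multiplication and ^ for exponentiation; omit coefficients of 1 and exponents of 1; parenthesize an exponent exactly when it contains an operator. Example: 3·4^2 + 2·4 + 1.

2·4^4 + 2·4^2 + 2·4 + 1

[0] 8 ≡ 2^(2 + 1) (base 2). Lift 3: 81. −1: 80.
[1] 80 ≡ 2·3^3 + 2·3^2 + 2·3 + 2 (base 3). Lift 4: 554. −1: 553.
[2] 553 ≡ 2·4^4 + 2·4^2 + 2·4 + 1 (base 4). Lift 5: 6311. −1: 6310.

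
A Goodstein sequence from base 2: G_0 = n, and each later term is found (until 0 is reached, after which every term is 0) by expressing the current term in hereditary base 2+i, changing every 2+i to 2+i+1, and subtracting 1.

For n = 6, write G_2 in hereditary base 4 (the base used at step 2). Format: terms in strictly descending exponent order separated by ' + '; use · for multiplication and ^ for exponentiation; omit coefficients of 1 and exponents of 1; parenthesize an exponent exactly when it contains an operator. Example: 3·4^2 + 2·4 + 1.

i=0: 6 = 2^2 + 2 (b=2); 2→3: 3^3 + 3 = 30; 30−1 = 29
i=1: 29 = 3^3 + 2 (b=3); 3→4: 4^4 + 2 = 258; 258−1 = 257
i=2: 257 = 4^4 + 1 (b=4); 4→5: 5^5 + 1 = 3126; 3126−1 = 3125

4^4 + 1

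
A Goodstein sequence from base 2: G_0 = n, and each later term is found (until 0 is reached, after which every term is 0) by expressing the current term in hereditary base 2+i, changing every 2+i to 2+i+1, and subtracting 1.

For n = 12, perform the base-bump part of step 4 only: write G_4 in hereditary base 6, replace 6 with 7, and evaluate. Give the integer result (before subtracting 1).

5764911

G_0=12  [base 2] 2^(2 + 1) + 2^2  →[2↦3]→  3^(3 + 1) + 3^3 = 108  −1 ⇒ G_1=107
G_1=107  [base 3] 3^(3 + 1) + 2·3^2 + 2·3 + 2  →[3↦4]→  4^(4 + 1) + 2·4^2 + 2·4 + 2 = 1066  −1 ⇒ G_2=1065
G_2=1065  [base 4] 4^(4 + 1) + 2·4^2 + 2·4 + 1  →[4↦5]→  5^(5 + 1) + 2·5^2 + 2·5 + 1 = 15686  −1 ⇒ G_3=15685
G_3=15685  [base 5] 5^(5 + 1) + 2·5^2 + 2·5  →[5↦6]→  6^(6 + 1) + 2·6^2 + 2·6 = 280020  −1 ⇒ G_4=280019
G_4=280019  [base 6] 6^(6 + 1) + 2·6^2 + 6 + 5  →[6↦7]→  7^(7 + 1) + 2·7^2 + 7 + 5 = 5764911  −1 ⇒ G_5=5764910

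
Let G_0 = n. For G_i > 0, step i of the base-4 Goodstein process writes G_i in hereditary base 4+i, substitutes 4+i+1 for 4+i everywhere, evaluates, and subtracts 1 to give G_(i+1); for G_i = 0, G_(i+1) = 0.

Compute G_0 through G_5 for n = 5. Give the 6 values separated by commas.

5, 5, 5, 4, 3, 2

[0] 5 ≡ 4 + 1 (base 4). Lift 5: 6. −1: 5.
[1] 5 ≡ 5 (base 5). Lift 6: 6. −1: 5.
[2] 5 ≡ 5 (base 6). Lift 7: 5. −1: 4.
[3] 4 ≡ 4 (base 7). Lift 8: 4. −1: 3.
[4] 3 ≡ 3 (base 8). Lift 9: 3. −1: 2.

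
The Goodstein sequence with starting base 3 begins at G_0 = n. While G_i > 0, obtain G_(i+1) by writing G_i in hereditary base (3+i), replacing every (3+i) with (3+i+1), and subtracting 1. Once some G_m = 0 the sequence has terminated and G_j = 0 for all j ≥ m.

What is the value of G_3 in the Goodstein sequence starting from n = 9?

step 0: 9 = 3^2; sub 4 for 3: 4^2; = 16; G_1 = 16−1 = 15
step 1: 15 = 3·4 + 3; sub 5 for 4: 3·5 + 3; = 18; G_2 = 18−1 = 17
step 2: 17 = 3·5 + 2; sub 6 for 5: 3·6 + 2; = 20; G_3 = 20−1 = 19

19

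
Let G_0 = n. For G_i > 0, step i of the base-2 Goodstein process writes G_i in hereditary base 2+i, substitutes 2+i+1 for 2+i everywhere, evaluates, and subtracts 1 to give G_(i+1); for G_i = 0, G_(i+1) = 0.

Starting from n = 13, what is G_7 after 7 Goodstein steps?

base 2: 13 = 2^(2 + 1) + 2^2 + 1; at 3: 3^(3 + 1) + 3^3 + 1 = 109; next = 108
base 3: 108 = 3^(3 + 1) + 3^3; at 4: 4^(4 + 1) + 4^4 = 1280; next = 1279
base 4: 1279 = 4^(4 + 1) + 3·4^3 + 3·4^2 + 3·4 + 3; at 5: 5^(5 + 1) + 3·5^3 + 3·5^2 + 3·5 + 3 = 16093; next = 16092
base 5: 16092 = 5^(5 + 1) + 3·5^3 + 3·5^2 + 3·5 + 2; at 6: 6^(6 + 1) + 3·6^3 + 3·6^2 + 3·6 + 2 = 280712; next = 280711
base 6: 280711 = 6^(6 + 1) + 3·6^3 + 3·6^2 + 3·6 + 1; at 7: 7^(7 + 1) + 3·7^3 + 3·7^2 + 3·7 + 1 = 5765999; next = 5765998
base 7: 5765998 = 7^(7 + 1) + 3·7^3 + 3·7^2 + 3·7; at 8: 8^(8 + 1) + 3·8^3 + 3·8^2 + 3·8 = 134219480; next = 134219479
base 8: 134219479 = 8^(8 + 1) + 3·8^3 + 3·8^2 + 2·8 + 7; at 9: 9^(9 + 1) + 3·9^3 + 3·9^2 + 2·9 + 7 = 3486786856; next = 3486786855

3486786855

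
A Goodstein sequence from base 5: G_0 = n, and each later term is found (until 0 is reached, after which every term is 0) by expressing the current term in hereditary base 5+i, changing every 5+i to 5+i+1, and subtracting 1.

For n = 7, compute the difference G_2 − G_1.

0

step 0: 7 = 5 + 2; sub 6 for 5: 6 + 2; = 8; G_1 = 8−1 = 7
step 1: 7 = 6 + 1; sub 7 for 6: 7 + 1; = 8; G_2 = 8−1 = 7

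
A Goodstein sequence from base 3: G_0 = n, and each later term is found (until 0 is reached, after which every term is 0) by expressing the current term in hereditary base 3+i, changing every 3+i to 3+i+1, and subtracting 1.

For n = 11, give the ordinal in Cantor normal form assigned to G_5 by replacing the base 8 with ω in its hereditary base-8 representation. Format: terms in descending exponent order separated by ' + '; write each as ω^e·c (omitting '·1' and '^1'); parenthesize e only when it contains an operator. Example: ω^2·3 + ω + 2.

[0] 11 ≡ 3^2 + 2 (base 3). Lift 4: 18. −1: 17.
[1] 17 ≡ 4^2 + 1 (base 4). Lift 5: 26. −1: 25.
[2] 25 ≡ 5^2 (base 5). Lift 6: 36. −1: 35.
[3] 35 ≡ 5·6 + 5 (base 6). Lift 7: 40. −1: 39.
[4] 39 ≡ 5·7 + 4 (base 7). Lift 8: 44. −1: 43.
[5] 43 ≡ 5·8 + 3 (base 8). Lift 9: 48. −1: 47.

ω·5 + 3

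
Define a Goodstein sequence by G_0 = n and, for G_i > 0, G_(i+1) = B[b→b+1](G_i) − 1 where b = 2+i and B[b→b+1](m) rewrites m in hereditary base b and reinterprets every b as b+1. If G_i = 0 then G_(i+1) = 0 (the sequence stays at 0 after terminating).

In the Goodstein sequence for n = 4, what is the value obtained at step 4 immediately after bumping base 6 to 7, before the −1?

G_0=4  [base 2] 2^2  →[2↦3]→  3^3 = 27  −1 ⇒ G_1=26
G_1=26  [base 3] 2·3^2 + 2·3 + 2  →[3↦4]→  2·4^2 + 2·4 + 2 = 42  −1 ⇒ G_2=41
G_2=41  [base 4] 2·4^2 + 2·4 + 1  →[4↦5]→  2·5^2 + 2·5 + 1 = 61  −1 ⇒ G_3=60
G_3=60  [base 5] 2·5^2 + 2·5  →[5↦6]→  2·6^2 + 2·6 = 84  −1 ⇒ G_4=83

110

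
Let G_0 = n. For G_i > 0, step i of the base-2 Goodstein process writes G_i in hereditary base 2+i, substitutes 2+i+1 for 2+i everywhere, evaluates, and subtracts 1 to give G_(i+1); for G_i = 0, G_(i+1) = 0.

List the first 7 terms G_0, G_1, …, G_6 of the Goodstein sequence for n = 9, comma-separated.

i=0: 9 = 2^(2 + 1) + 1 (b=2); 2→3: 3^(3 + 1) + 1 = 82; 82−1 = 81
i=1: 81 = 3^(3 + 1) (b=3); 3→4: 4^(4 + 1) = 1024; 1024−1 = 1023
i=2: 1023 = 3·4^4 + 3·4^3 + 3·4^2 + 3·4 + 3 (b=4); 4→5: 3·5^5 + 3·5^3 + 3·5^2 + 3·5 + 3 = 9843; 9843−1 = 9842
i=3: 9842 = 3·5^5 + 3·5^3 + 3·5^2 + 3·5 + 2 (b=5); 5→6: 3·6^6 + 3·6^3 + 3·6^2 + 3·6 + 2 = 140744; 140744−1 = 140743
i=4: 140743 = 3·6^6 + 3·6^3 + 3·6^2 + 3·6 + 1 (b=6); 6→7: 3·7^7 + 3·7^3 + 3·7^2 + 3·7 + 1 = 2471827; 2471827−1 = 2471826
i=5: 2471826 = 3·7^7 + 3·7^3 + 3·7^2 + 3·7 (b=7); 7→8: 3·8^8 + 3·8^3 + 3·8^2 + 3·8 = 50333400; 50333400−1 = 50333399

9, 81, 1023, 9842, 140743, 2471826, 50333399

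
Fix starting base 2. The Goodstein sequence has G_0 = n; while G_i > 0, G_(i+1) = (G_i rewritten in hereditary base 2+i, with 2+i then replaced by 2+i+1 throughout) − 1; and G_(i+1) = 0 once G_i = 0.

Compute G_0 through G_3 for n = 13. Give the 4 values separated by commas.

13, 108, 1279, 16092

step 0: 13 = 2^(2 + 1) + 2^2 + 1; sub 3 for 2: 3^(3 + 1) + 3^3 + 1; = 109; G_1 = 109−1 = 108
step 1: 108 = 3^(3 + 1) + 3^3; sub 4 for 3: 4^(4 + 1) + 4^4; = 1280; G_2 = 1280−1 = 1279
step 2: 1279 = 4^(4 + 1) + 3·4^3 + 3·4^2 + 3·4 + 3; sub 5 for 4: 5^(5 + 1) + 3·5^3 + 3·5^2 + 3·5 + 3; = 16093; G_3 = 16093−1 = 16092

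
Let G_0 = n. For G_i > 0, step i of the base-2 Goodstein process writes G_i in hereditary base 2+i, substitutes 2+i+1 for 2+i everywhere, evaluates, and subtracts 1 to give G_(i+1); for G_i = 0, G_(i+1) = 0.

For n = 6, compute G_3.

3125

step 0: 6 = 2^2 + 2; sub 3 for 2: 3^3 + 3; = 30; G_1 = 30−1 = 29
step 1: 29 = 3^3 + 2; sub 4 for 3: 4^4 + 2; = 258; G_2 = 258−1 = 257
step 2: 257 = 4^4 + 1; sub 5 for 4: 5^5 + 1; = 3126; G_3 = 3126−1 = 3125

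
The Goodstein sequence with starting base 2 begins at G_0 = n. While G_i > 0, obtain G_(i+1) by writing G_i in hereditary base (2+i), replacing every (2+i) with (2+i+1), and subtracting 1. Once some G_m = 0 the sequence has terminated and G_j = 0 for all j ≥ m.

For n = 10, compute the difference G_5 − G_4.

base 2: 10 = 2^(2 + 1) + 2; at 3: 3^(3 + 1) + 3 = 84; next = 83
base 3: 83 = 3^(3 + 1) + 2; at 4: 4^(4 + 1) + 2 = 1026; next = 1025
base 4: 1025 = 4^(4 + 1) + 1; at 5: 5^(5 + 1) + 1 = 15626; next = 15625
base 5: 15625 = 5^(5 + 1); at 6: 6^(6 + 1) = 279936; next = 279935
base 6: 279935 = 5·6^6 + 5·6^5 + 5·6^4 + 5·6^3 + 5·6^2 + 5·6 + 5; at 7: 5·7^7 + 5·7^5 + 5·7^4 + 5·7^3 + 5·7^2 + 5·7 + 5 = 4215755; next = 4215754

3935819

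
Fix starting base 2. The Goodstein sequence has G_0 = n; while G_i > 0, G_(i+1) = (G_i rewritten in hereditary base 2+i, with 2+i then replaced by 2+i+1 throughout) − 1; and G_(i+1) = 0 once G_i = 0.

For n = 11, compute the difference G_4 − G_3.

i=0: 11 = 2^(2 + 1) + 2 + 1 (b=2); 2→3: 3^(3 + 1) + 3 + 1 = 85; 85−1 = 84
i=1: 84 = 3^(3 + 1) + 3 (b=3); 3→4: 4^(4 + 1) + 4 = 1028; 1028−1 = 1027
i=2: 1027 = 4^(4 + 1) + 3 (b=4); 4→5: 5^(5 + 1) + 3 = 15628; 15628−1 = 15627
i=3: 15627 = 5^(5 + 1) + 2 (b=5); 5→6: 6^(6 + 1) + 2 = 279938; 279938−1 = 279937

264310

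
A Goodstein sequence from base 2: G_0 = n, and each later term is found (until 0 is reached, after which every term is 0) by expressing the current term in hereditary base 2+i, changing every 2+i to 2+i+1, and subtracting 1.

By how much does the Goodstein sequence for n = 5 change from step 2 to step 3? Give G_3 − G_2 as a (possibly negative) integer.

[0] 5 ≡ 2^2 + 1 (base 2). Lift 3: 28. −1: 27.
[1] 27 ≡ 3^3 (base 3). Lift 4: 256. −1: 255.
[2] 255 ≡ 3·4^3 + 3·4^2 + 3·4 + 3 (base 4). Lift 5: 468. −1: 467.

212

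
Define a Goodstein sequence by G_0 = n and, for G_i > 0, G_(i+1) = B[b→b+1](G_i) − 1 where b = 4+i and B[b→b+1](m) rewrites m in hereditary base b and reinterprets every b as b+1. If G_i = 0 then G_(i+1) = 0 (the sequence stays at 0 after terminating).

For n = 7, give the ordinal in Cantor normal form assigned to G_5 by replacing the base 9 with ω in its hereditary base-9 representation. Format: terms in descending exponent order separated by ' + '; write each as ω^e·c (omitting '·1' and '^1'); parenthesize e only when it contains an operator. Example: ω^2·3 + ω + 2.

6

G_0=7  [base 4] 4 + 3  →[4↦5]→  5 + 3 = 8  −1 ⇒ G_1=7
G_1=7  [base 5] 5 + 2  →[5↦6]→  6 + 2 = 8  −1 ⇒ G_2=7
G_2=7  [base 6] 6 + 1  →[6↦7]→  7 + 1 = 8  −1 ⇒ G_3=7
G_3=7  [base 7] 7  →[7↦8]→  8 = 8  −1 ⇒ G_4=7
G_4=7  [base 8] 7  →[8↦9]→  7 = 7  −1 ⇒ G_5=6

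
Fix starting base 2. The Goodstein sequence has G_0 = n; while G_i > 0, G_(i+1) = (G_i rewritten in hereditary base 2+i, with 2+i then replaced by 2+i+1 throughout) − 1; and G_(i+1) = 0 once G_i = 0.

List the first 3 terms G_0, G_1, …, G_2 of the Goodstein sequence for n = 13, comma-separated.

[0] 13 ≡ 2^(2 + 1) + 2^2 + 1 (base 2). Lift 3: 109. −1: 108.
[1] 108 ≡ 3^(3 + 1) + 3^3 (base 3). Lift 4: 1280. −1: 1279.

13, 108, 1279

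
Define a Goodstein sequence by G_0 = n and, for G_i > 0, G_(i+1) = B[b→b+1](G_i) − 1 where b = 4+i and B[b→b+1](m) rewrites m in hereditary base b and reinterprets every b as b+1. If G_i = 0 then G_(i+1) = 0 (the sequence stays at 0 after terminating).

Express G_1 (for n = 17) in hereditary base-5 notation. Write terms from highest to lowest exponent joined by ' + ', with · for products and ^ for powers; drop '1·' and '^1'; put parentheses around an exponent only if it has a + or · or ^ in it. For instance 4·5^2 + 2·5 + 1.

5^2

G_0 = 17. HB_4(17) = 4^2 + 1. Bump = 26. G_1 = 25.
G_1 = 25. HB_5(25) = 5^2. Bump = 36. G_2 = 35.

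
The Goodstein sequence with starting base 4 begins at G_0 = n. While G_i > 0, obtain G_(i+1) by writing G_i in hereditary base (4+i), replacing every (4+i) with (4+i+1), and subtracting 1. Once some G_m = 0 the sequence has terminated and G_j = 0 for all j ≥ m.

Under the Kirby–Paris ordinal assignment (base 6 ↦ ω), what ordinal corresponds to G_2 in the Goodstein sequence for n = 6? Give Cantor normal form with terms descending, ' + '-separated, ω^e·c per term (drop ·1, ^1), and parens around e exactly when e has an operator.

ω

6 —HB4→ 4 + 2 —bump→ 5 + 2 = 7 —(−1)→ 6
6 —HB5→ 5 + 1 —bump→ 6 + 1 = 7 —(−1)→ 6
6 —HB6→ 6 —bump→ 7 = 7 —(−1)→ 6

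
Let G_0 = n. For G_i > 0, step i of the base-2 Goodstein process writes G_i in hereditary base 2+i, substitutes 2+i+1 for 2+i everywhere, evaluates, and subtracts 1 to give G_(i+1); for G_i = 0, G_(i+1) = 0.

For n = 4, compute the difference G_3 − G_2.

i=0: 4 = 2^2 (b=2); 2→3: 3^3 = 27; 27−1 = 26
i=1: 26 = 2·3^2 + 2·3 + 2 (b=3); 3→4: 2·4^2 + 2·4 + 2 = 42; 42−1 = 41
i=2: 41 = 2·4^2 + 2·4 + 1 (b=4); 4→5: 2·5^2 + 2·5 + 1 = 61; 61−1 = 60

19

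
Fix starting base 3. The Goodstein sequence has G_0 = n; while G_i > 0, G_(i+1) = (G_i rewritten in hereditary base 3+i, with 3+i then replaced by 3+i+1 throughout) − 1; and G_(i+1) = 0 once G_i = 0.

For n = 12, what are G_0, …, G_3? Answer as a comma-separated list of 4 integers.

G_0 = 12. HB_3(12) = 3^2 + 3. Bump = 20. G_1 = 19.
G_1 = 19. HB_4(19) = 4^2 + 3. Bump = 28. G_2 = 27.
G_2 = 27. HB_5(27) = 5^2 + 2. Bump = 38. G_3 = 37.

12, 19, 27, 37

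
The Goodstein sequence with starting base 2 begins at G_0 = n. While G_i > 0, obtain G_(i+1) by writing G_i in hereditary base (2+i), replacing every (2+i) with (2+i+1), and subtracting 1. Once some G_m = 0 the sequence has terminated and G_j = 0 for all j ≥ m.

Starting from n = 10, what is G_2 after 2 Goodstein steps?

1025

G_0 = 10. HB_2(10) = 2^(2 + 1) + 2. Bump = 84. G_1 = 83.
G_1 = 83. HB_3(83) = 3^(3 + 1) + 2. Bump = 1026. G_2 = 1025.
G_2 = 1025. HB_4(1025) = 4^(4 + 1) + 1. Bump = 15626. G_3 = 15625.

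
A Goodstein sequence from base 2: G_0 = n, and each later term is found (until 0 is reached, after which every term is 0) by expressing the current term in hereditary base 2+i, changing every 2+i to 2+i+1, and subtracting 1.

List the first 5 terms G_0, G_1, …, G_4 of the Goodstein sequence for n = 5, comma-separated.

5, 27, 255, 467, 775

[0] 5 ≡ 2^2 + 1 (base 2). Lift 3: 28. −1: 27.
[1] 27 ≡ 3^3 (base 3). Lift 4: 256. −1: 255.
[2] 255 ≡ 3·4^3 + 3·4^2 + 3·4 + 3 (base 4). Lift 5: 468. −1: 467.
[3] 467 ≡ 3·5^3 + 3·5^2 + 3·5 + 2 (base 5). Lift 6: 776. −1: 775.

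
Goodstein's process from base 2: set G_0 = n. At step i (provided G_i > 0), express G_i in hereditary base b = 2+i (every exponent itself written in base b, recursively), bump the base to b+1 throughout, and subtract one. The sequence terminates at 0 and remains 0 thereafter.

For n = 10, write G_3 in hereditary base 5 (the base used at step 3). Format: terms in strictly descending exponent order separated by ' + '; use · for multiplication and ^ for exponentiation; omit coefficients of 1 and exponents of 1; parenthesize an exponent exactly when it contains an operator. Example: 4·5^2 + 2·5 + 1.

5^(5 + 1)

base 2: 10 = 2^(2 + 1) + 2; at 3: 3^(3 + 1) + 3 = 84; next = 83
base 3: 83 = 3^(3 + 1) + 2; at 4: 4^(4 + 1) + 2 = 1026; next = 1025
base 4: 1025 = 4^(4 + 1) + 1; at 5: 5^(5 + 1) + 1 = 15626; next = 15625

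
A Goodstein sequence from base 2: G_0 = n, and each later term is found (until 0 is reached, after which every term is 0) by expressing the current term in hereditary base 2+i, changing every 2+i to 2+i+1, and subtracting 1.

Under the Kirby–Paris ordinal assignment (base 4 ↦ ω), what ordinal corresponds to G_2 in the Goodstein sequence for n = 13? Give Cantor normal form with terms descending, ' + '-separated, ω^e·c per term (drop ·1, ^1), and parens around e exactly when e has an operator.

ω^(ω + 1) + ω^3·3 + ω^2·3 + ω·3 + 3

13 —HB2→ 2^(2 + 1) + 2^2 + 1 —bump→ 3^(3 + 1) + 3^3 + 1 = 109 —(−1)→ 108
108 —HB3→ 3^(3 + 1) + 3^3 —bump→ 4^(4 + 1) + 4^4 = 1280 —(−1)→ 1279
1279 —HB4→ 4^(4 + 1) + 3·4^3 + 3·4^2 + 3·4 + 3 —bump→ 5^(5 + 1) + 3·5^3 + 3·5^2 + 3·5 + 3 = 16093 —(−1)→ 16092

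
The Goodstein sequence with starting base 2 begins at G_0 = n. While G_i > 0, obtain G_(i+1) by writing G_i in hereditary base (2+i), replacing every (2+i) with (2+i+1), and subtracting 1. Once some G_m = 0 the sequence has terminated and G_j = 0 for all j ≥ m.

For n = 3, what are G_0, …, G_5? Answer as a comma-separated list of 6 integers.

base 2: 3 = 2 + 1; at 3: 3 + 1 = 4; next = 3
base 3: 3 = 3; at 4: 4 = 4; next = 3
base 4: 3 = 3; at 5: 3 = 3; next = 2
base 5: 2 = 2; at 6: 2 = 2; next = 1
base 6: 1 = 1; at 7: 1 = 1; next = 0

3, 3, 3, 2, 1, 0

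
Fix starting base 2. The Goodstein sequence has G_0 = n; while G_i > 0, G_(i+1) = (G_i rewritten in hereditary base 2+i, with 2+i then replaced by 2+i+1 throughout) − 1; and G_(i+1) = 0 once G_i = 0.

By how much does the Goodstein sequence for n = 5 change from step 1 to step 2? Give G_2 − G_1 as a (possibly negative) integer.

G_0=5  [base 2] 2^2 + 1  →[2↦3]→  3^3 + 1 = 28  −1 ⇒ G_1=27
G_1=27  [base 3] 3^3  →[3↦4]→  4^4 = 256  −1 ⇒ G_2=255

228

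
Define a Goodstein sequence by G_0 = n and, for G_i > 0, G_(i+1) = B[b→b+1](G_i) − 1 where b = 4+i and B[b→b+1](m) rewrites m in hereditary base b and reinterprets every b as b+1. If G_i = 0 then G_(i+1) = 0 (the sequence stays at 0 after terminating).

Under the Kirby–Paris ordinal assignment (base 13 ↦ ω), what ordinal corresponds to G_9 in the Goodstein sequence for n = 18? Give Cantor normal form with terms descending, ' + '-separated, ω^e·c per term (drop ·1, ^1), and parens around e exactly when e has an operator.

G_0 = 18. HB_4(18) = 4^2 + 2. Bump = 27. G_1 = 26.
G_1 = 26. HB_5(26) = 5^2 + 1. Bump = 37. G_2 = 36.
G_2 = 36. HB_6(36) = 6^2. Bump = 49. G_3 = 48.
G_3 = 48. HB_7(48) = 6·7 + 6. Bump = 54. G_4 = 53.
G_4 = 53. HB_8(53) = 6·8 + 5. Bump = 59. G_5 = 58.
G_5 = 58. HB_9(58) = 6·9 + 4. Bump = 64. G_6 = 63.
G_6 = 63. HB_10(63) = 6·10 + 3. Bump = 69. G_7 = 68.
G_7 = 68. HB_11(68) = 6·11 + 2. Bump = 74. G_8 = 73.
G_8 = 73. HB_12(73) = 6·12 + 1. Bump = 79. G_9 = 78.

ω·6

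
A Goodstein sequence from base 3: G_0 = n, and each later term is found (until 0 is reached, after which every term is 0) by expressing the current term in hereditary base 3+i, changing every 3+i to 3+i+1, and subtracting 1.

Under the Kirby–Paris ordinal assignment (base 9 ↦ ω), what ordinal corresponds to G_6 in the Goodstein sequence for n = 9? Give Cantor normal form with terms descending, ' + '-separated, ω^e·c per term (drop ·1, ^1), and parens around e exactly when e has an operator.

9 —HB3→ 3^2 —bump→ 4^2 = 16 —(−1)→ 15
15 —HB4→ 3·4 + 3 —bump→ 3·5 + 3 = 18 —(−1)→ 17
17 —HB5→ 3·5 + 2 —bump→ 3·6 + 2 = 20 —(−1)→ 19
19 —HB6→ 3·6 + 1 —bump→ 3·7 + 1 = 22 —(−1)→ 21
21 —HB7→ 3·7 —bump→ 3·8 = 24 —(−1)→ 23
23 —HB8→ 2·8 + 7 —bump→ 2·9 + 7 = 25 —(−1)→ 24
24 —HB9→ 2·9 + 6 —bump→ 2·10 + 6 = 26 —(−1)→ 25

ω·2 + 6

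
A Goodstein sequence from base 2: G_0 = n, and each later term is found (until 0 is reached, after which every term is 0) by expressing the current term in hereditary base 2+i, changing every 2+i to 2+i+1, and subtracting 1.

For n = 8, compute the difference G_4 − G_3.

(0) 8|_2 = 2^(2 + 1) ↦ 3^(3 + 1)|_3 = 81 ⇒ 80
(1) 80|_3 = 2·3^3 + 2·3^2 + 2·3 + 2 ↦ 2·4^4 + 2·4^2 + 2·4 + 2|_4 = 554 ⇒ 553
(2) 553|_4 = 2·4^4 + 2·4^2 + 2·4 + 1 ↦ 2·5^5 + 2·5^2 + 2·5 + 1|_5 = 6311 ⇒ 6310
(3) 6310|_5 = 2·5^5 + 2·5^2 + 2·5 ↦ 2·6^6 + 2·6^2 + 2·6|_6 = 93396 ⇒ 93395

87085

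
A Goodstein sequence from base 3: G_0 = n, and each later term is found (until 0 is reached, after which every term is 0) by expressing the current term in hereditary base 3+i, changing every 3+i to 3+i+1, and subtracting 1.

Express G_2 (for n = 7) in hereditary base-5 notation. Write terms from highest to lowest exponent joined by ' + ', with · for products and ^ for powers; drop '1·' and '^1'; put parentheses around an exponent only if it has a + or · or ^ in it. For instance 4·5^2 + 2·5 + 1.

5 + 4

G_0 = 7. HB_3(7) = 2·3 + 1. Bump = 9. G_1 = 8.
G_1 = 8. HB_4(8) = 2·4. Bump = 10. G_2 = 9.
G_2 = 9. HB_5(9) = 5 + 4. Bump = 10. G_3 = 9.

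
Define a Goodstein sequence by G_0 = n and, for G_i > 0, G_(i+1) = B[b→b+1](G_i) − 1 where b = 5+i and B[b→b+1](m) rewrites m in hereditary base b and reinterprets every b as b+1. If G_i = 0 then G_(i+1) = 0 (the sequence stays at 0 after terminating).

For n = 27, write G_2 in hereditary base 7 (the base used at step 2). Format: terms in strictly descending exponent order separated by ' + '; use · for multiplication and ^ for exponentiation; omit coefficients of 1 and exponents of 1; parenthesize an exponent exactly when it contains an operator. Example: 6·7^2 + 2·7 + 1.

base 5: 27 = 5^2 + 2; at 6: 6^2 + 2 = 38; next = 37
base 6: 37 = 6^2 + 1; at 7: 7^2 + 1 = 50; next = 49
base 7: 49 = 7^2; at 8: 8^2 = 64; next = 63

7^2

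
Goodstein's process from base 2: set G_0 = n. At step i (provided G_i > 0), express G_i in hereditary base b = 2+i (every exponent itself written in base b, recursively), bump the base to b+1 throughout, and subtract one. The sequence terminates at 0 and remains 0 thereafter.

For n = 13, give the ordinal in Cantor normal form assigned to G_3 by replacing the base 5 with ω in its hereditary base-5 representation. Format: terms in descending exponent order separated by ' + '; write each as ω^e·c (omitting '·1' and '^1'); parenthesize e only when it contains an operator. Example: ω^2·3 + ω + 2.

ω^(ω + 1) + ω^3·3 + ω^2·3 + ω·3 + 2

step 0: 13 = 2^(2 + 1) + 2^2 + 1; sub 3 for 2: 3^(3 + 1) + 3^3 + 1; = 109; G_1 = 109−1 = 108
step 1: 108 = 3^(3 + 1) + 3^3; sub 4 for 3: 4^(4 + 1) + 4^4; = 1280; G_2 = 1280−1 = 1279
step 2: 1279 = 4^(4 + 1) + 3·4^3 + 3·4^2 + 3·4 + 3; sub 5 for 4: 5^(5 + 1) + 3·5^3 + 3·5^2 + 3·5 + 3; = 16093; G_3 = 16093−1 = 16092
step 3: 16092 = 5^(5 + 1) + 3·5^3 + 3·5^2 + 3·5 + 2; sub 6 for 5: 6^(6 + 1) + 3·6^3 + 3·6^2 + 3·6 + 2; = 280712; G_4 = 280712−1 = 280711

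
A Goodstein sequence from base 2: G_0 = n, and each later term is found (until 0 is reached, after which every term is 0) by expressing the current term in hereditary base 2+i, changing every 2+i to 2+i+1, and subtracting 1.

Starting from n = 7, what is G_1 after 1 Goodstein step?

30

step 0: 7 = 2^2 + 2 + 1; sub 3 for 2: 3^3 + 3 + 1; = 31; G_1 = 31−1 = 30
step 1: 30 = 3^3 + 3; sub 4 for 3: 4^4 + 4; = 260; G_2 = 260−1 = 259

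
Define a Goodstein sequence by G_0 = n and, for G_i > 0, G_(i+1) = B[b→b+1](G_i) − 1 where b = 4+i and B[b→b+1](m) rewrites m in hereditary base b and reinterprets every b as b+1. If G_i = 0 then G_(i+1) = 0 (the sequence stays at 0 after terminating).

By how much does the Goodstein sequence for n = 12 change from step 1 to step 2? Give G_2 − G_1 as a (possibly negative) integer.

1

(0) 12|_4 = 3·4 ↦ 3·5|_5 = 15 ⇒ 14
(1) 14|_5 = 2·5 + 4 ↦ 2·6 + 4|_6 = 16 ⇒ 15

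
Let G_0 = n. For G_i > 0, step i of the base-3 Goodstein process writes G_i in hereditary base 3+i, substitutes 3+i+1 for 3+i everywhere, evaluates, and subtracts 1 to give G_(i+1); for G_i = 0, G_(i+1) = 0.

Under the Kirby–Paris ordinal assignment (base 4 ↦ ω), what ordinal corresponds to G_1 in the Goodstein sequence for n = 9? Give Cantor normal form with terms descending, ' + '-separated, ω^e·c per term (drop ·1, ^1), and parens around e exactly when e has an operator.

ω·3 + 3

i=0: 9 = 3^2 (b=3); 3→4: 4^2 = 16; 16−1 = 15
i=1: 15 = 3·4 + 3 (b=4); 4→5: 3·5 + 3 = 18; 18−1 = 17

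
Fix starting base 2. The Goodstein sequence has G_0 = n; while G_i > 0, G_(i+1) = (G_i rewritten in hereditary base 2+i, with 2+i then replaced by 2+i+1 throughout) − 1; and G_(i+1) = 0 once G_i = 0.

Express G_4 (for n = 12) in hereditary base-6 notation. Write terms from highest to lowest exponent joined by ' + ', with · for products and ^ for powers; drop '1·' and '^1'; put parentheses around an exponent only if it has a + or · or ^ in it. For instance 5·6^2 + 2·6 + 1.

6^(6 + 1) + 2·6^2 + 6 + 5

(0) 12|_2 = 2^(2 + 1) + 2^2 ↦ 3^(3 + 1) + 3^3|_3 = 108 ⇒ 107
(1) 107|_3 = 3^(3 + 1) + 2·3^2 + 2·3 + 2 ↦ 4^(4 + 1) + 2·4^2 + 2·4 + 2|_4 = 1066 ⇒ 1065
(2) 1065|_4 = 4^(4 + 1) + 2·4^2 + 2·4 + 1 ↦ 5^(5 + 1) + 2·5^2 + 2·5 + 1|_5 = 15686 ⇒ 15685
(3) 15685|_5 = 5^(5 + 1) + 2·5^2 + 2·5 ↦ 6^(6 + 1) + 2·6^2 + 2·6|_6 = 280020 ⇒ 280019
(4) 280019|_6 = 6^(6 + 1) + 2·6^2 + 6 + 5 ↦ 7^(7 + 1) + 2·7^2 + 7 + 5|_7 = 5764911 ⇒ 5764910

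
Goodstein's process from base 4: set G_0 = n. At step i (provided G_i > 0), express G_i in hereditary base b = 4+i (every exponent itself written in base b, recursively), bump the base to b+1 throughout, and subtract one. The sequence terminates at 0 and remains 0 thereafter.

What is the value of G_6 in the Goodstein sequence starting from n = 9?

11

G_0 = 9. HB_4(9) = 2·4 + 1. Bump = 11. G_1 = 10.
G_1 = 10. HB_5(10) = 2·5. Bump = 12. G_2 = 11.
G_2 = 11. HB_6(11) = 6 + 5. Bump = 12. G_3 = 11.
G_3 = 11. HB_7(11) = 7 + 4. Bump = 12. G_4 = 11.
G_4 = 11. HB_8(11) = 8 + 3. Bump = 12. G_5 = 11.
G_5 = 11. HB_9(11) = 9 + 2. Bump = 12. G_6 = 11.
G_6 = 11. HB_10(11) = 10 + 1. Bump = 12. G_7 = 11.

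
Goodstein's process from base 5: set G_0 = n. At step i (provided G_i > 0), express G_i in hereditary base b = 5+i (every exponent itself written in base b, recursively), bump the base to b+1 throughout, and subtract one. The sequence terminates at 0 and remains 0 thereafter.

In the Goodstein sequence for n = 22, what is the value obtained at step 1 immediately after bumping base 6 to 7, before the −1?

29

G_0=22  [base 5] 4·5 + 2  →[5↦6]→  4·6 + 2 = 26  −1 ⇒ G_1=25
G_1=25  [base 6] 4·6 + 1  →[6↦7]→  4·7 + 1 = 29  −1 ⇒ G_2=28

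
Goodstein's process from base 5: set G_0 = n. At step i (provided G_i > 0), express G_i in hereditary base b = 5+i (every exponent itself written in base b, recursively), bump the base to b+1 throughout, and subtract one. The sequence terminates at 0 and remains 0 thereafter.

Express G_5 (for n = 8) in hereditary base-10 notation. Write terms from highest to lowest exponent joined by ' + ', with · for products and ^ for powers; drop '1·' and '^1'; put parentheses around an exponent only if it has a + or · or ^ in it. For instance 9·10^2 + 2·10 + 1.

7

i=0: 8 = 5 + 3 (b=5); 5→6: 6 + 3 = 9; 9−1 = 8
i=1: 8 = 6 + 2 (b=6); 6→7: 7 + 2 = 9; 9−1 = 8
i=2: 8 = 7 + 1 (b=7); 7→8: 8 + 1 = 9; 9−1 = 8
i=3: 8 = 8 (b=8); 8→9: 9 = 9; 9−1 = 8
i=4: 8 = 8 (b=9); 9→10: 8 = 8; 8−1 = 7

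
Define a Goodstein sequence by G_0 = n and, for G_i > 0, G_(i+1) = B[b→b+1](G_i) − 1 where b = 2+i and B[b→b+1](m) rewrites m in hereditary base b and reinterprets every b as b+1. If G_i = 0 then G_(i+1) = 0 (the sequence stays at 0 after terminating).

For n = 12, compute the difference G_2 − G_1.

958

(0) 12|_2 = 2^(2 + 1) + 2^2 ↦ 3^(3 + 1) + 3^3|_3 = 108 ⇒ 107
(1) 107|_3 = 3^(3 + 1) + 2·3^2 + 2·3 + 2 ↦ 4^(4 + 1) + 2·4^2 + 2·4 + 2|_4 = 1066 ⇒ 1065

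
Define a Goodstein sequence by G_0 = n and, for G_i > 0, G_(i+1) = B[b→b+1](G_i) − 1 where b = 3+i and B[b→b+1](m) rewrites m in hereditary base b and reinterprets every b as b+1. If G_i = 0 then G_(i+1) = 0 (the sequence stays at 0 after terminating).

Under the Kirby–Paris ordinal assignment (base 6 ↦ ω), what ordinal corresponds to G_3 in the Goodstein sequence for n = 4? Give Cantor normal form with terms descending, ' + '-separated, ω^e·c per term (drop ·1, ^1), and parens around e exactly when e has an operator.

3

[0] 4 ≡ 3 + 1 (base 3). Lift 4: 5. −1: 4.
[1] 4 ≡ 4 (base 4). Lift 5: 5. −1: 4.
[2] 4 ≡ 4 (base 5). Lift 6: 4. −1: 3.
[3] 3 ≡ 3 (base 6). Lift 7: 3. −1: 2.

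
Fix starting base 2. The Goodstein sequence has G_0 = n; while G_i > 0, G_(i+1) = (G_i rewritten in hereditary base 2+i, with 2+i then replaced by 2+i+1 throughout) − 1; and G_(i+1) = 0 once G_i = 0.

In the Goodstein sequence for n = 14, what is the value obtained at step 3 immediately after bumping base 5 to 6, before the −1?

326592

[0] 14 ≡ 2^(2 + 1) + 2^2 + 2 (base 2). Lift 3: 111. −1: 110.
[1] 110 ≡ 3^(3 + 1) + 3^3 + 2 (base 3). Lift 4: 1282. −1: 1281.
[2] 1281 ≡ 4^(4 + 1) + 4^4 + 1 (base 4). Lift 5: 18751. −1: 18750.
[3] 18750 ≡ 5^(5 + 1) + 5^5 (base 5). Lift 6: 326592. −1: 326591.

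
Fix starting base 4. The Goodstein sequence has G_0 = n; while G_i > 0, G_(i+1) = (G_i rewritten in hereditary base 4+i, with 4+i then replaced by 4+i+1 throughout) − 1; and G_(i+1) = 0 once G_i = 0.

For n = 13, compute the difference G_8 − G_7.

1

G_0 = 13. HB_4(13) = 3·4 + 1. Bump = 16. G_1 = 15.
G_1 = 15. HB_5(15) = 3·5. Bump = 18. G_2 = 17.
G_2 = 17. HB_6(17) = 2·6 + 5. Bump = 19. G_3 = 18.
G_3 = 18. HB_7(18) = 2·7 + 4. Bump = 20. G_4 = 19.
G_4 = 19. HB_8(19) = 2·8 + 3. Bump = 21. G_5 = 20.
G_5 = 20. HB_9(20) = 2·9 + 2. Bump = 22. G_6 = 21.
G_6 = 21. HB_10(21) = 2·10 + 1. Bump = 23. G_7 = 22.
G_7 = 22. HB_11(22) = 2·11. Bump = 24. G_8 = 23.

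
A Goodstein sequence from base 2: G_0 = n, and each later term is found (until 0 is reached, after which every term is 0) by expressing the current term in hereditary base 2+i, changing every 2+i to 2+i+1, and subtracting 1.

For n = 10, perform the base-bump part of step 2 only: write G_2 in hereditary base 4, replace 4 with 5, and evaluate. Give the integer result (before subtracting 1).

15626

(0) 10|_2 = 2^(2 + 1) + 2 ↦ 3^(3 + 1) + 3|_3 = 84 ⇒ 83
(1) 83|_3 = 3^(3 + 1) + 2 ↦ 4^(4 + 1) + 2|_4 = 1026 ⇒ 1025
(2) 1025|_4 = 4^(4 + 1) + 1 ↦ 5^(5 + 1) + 1|_5 = 15626 ⇒ 15625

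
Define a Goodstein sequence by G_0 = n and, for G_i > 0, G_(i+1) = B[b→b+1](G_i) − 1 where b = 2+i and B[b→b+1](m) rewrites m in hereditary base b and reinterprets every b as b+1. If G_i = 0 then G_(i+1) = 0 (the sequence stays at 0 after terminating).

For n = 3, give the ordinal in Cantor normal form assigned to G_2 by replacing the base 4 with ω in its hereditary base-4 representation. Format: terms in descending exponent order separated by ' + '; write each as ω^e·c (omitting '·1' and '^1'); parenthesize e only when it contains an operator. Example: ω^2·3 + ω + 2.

base 2: 3 = 2 + 1; at 3: 3 + 1 = 4; next = 3
base 3: 3 = 3; at 4: 4 = 4; next = 3
base 4: 3 = 3; at 5: 3 = 3; next = 2

3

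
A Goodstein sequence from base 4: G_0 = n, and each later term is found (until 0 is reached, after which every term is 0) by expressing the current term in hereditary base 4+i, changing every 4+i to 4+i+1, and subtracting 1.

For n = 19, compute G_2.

step 0: 19 = 4^2 + 3; sub 5 for 4: 5^2 + 3; = 28; G_1 = 28−1 = 27
step 1: 27 = 5^2 + 2; sub 6 for 5: 6^2 + 2; = 38; G_2 = 38−1 = 37
step 2: 37 = 6^2 + 1; sub 7 for 6: 7^2 + 1; = 50; G_3 = 50−1 = 49

37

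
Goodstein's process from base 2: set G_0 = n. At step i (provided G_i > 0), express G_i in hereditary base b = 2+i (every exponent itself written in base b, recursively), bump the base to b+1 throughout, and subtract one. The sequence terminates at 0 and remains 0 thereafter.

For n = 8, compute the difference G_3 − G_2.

G_0 = 8. HB_2(8) = 2^(2 + 1). Bump = 81. G_1 = 80.
G_1 = 80. HB_3(80) = 2·3^3 + 2·3^2 + 2·3 + 2. Bump = 554. G_2 = 553.
G_2 = 553. HB_4(553) = 2·4^4 + 2·4^2 + 2·4 + 1. Bump = 6311. G_3 = 6310.

5757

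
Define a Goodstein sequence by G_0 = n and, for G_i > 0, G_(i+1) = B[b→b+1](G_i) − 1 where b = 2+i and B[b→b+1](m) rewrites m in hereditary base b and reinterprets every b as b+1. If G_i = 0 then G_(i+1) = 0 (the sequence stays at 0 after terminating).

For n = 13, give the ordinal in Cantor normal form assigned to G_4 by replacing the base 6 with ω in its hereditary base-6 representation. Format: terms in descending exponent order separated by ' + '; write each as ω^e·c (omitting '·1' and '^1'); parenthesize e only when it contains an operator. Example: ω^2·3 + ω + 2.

i=0: 13 = 2^(2 + 1) + 2^2 + 1 (b=2); 2→3: 3^(3 + 1) + 3^3 + 1 = 109; 109−1 = 108
i=1: 108 = 3^(3 + 1) + 3^3 (b=3); 3→4: 4^(4 + 1) + 4^4 = 1280; 1280−1 = 1279
i=2: 1279 = 4^(4 + 1) + 3·4^3 + 3·4^2 + 3·4 + 3 (b=4); 4→5: 5^(5 + 1) + 3·5^3 + 3·5^2 + 3·5 + 3 = 16093; 16093−1 = 16092
i=3: 16092 = 5^(5 + 1) + 3·5^3 + 3·5^2 + 3·5 + 2 (b=5); 5→6: 6^(6 + 1) + 3·6^3 + 3·6^2 + 3·6 + 2 = 280712; 280712−1 = 280711
i=4: 280711 = 6^(6 + 1) + 3·6^3 + 3·6^2 + 3·6 + 1 (b=6); 6→7: 7^(7 + 1) + 3·7^3 + 3·7^2 + 3·7 + 1 = 5765999; 5765999−1 = 5765998

ω^(ω + 1) + ω^3·3 + ω^2·3 + ω·3 + 1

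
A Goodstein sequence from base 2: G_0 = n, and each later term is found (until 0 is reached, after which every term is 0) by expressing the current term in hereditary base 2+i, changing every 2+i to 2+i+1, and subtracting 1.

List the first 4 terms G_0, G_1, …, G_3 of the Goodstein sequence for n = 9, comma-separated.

G_0=9  [base 2] 2^(2 + 1) + 1  →[2↦3]→  3^(3 + 1) + 1 = 82  −1 ⇒ G_1=81
G_1=81  [base 3] 3^(3 + 1)  →[3↦4]→  4^(4 + 1) = 1024  −1 ⇒ G_2=1023
G_2=1023  [base 4] 3·4^4 + 3·4^3 + 3·4^2 + 3·4 + 3  →[4↦5]→  3·5^5 + 3·5^3 + 3·5^2 + 3·5 + 3 = 9843  −1 ⇒ G_3=9842

9, 81, 1023, 9842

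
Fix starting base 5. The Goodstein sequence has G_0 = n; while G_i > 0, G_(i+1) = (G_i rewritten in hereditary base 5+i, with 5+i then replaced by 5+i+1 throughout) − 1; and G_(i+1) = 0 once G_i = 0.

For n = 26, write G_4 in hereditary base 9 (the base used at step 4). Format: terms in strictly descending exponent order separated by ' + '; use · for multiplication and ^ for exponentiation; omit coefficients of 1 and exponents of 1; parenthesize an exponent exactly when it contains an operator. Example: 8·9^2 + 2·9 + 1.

6·9 + 4

G_0 = 26. HB_5(26) = 5^2 + 1. Bump = 37. G_1 = 36.
G_1 = 36. HB_6(36) = 6^2. Bump = 49. G_2 = 48.
G_2 = 48. HB_7(48) = 6·7 + 6. Bump = 54. G_3 = 53.
G_3 = 53. HB_8(53) = 6·8 + 5. Bump = 59. G_4 = 58.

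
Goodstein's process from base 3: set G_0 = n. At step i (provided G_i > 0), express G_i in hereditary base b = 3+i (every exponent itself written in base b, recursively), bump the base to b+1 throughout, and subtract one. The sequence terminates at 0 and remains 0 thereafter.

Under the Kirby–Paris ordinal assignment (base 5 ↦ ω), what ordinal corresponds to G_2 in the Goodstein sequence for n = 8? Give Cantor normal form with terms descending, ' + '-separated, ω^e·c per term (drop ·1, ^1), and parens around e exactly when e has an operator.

ω·2

G_0 = 8. HB_3(8) = 2·3 + 2. Bump = 10. G_1 = 9.
G_1 = 9. HB_4(9) = 2·4 + 1. Bump = 11. G_2 = 10.
G_2 = 10. HB_5(10) = 2·5. Bump = 12. G_3 = 11.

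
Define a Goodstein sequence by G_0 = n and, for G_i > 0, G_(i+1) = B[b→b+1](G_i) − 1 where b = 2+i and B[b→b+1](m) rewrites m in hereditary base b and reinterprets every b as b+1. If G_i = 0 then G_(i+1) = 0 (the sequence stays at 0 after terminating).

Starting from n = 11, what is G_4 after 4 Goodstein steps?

279937

step 0: 11 = 2^(2 + 1) + 2 + 1; sub 3 for 2: 3^(3 + 1) + 3 + 1; = 85; G_1 = 85−1 = 84
step 1: 84 = 3^(3 + 1) + 3; sub 4 for 3: 4^(4 + 1) + 4; = 1028; G_2 = 1028−1 = 1027
step 2: 1027 = 4^(4 + 1) + 3; sub 5 for 4: 5^(5 + 1) + 3; = 15628; G_3 = 15628−1 = 15627
step 3: 15627 = 5^(5 + 1) + 2; sub 6 for 5: 6^(6 + 1) + 2; = 279938; G_4 = 279938−1 = 279937
step 4: 279937 = 6^(6 + 1) + 1; sub 7 for 6: 7^(7 + 1) + 1; = 5764802; G_5 = 5764802−1 = 5764801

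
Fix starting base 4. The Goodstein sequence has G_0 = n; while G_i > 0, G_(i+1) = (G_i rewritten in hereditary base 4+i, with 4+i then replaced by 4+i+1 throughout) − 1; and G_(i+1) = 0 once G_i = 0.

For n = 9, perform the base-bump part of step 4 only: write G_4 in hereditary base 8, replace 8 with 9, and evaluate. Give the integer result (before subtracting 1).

12

base 4: 9 = 2·4 + 1; at 5: 2·5 + 1 = 11; next = 10
base 5: 10 = 2·5; at 6: 2·6 = 12; next = 11
base 6: 11 = 6 + 5; at 7: 7 + 5 = 12; next = 11
base 7: 11 = 7 + 4; at 8: 8 + 4 = 12; next = 11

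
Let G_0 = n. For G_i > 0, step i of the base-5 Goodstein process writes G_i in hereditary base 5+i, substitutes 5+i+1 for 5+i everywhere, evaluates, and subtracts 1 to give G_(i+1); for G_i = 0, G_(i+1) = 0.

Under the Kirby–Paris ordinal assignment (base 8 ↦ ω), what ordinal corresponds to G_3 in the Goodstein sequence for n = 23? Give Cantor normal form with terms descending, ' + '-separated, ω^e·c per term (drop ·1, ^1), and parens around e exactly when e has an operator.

ω·4

23 —HB5→ 4·5 + 3 —bump→ 4·6 + 3 = 27 —(−1)→ 26
26 —HB6→ 4·6 + 2 —bump→ 4·7 + 2 = 30 —(−1)→ 29
29 —HB7→ 4·7 + 1 —bump→ 4·8 + 1 = 33 —(−1)→ 32
32 —HB8→ 4·8 —bump→ 4·9 = 36 —(−1)→ 35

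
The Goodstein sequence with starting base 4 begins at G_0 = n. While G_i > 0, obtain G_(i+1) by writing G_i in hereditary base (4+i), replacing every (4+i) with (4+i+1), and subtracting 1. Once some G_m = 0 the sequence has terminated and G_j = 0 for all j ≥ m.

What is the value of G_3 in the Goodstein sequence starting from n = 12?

G_0=12  [base 4] 3·4  →[4↦5]→  3·5 = 15  −1 ⇒ G_1=14
G_1=14  [base 5] 2·5 + 4  →[5↦6]→  2·6 + 4 = 16  −1 ⇒ G_2=15
G_2=15  [base 6] 2·6 + 3  →[6↦7]→  2·7 + 3 = 17  −1 ⇒ G_3=16

16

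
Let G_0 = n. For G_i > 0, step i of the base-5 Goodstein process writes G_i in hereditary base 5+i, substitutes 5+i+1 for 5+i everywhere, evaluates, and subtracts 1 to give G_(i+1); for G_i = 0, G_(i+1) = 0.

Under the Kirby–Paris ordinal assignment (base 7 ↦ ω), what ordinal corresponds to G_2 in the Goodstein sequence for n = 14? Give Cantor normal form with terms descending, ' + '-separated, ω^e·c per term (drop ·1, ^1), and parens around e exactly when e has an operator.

ω·2 + 2

G_0 = 14. HB_5(14) = 2·5 + 4. Bump = 16. G_1 = 15.
G_1 = 15. HB_6(15) = 2·6 + 3. Bump = 17. G_2 = 16.
G_2 = 16. HB_7(16) = 2·7 + 2. Bump = 18. G_3 = 17.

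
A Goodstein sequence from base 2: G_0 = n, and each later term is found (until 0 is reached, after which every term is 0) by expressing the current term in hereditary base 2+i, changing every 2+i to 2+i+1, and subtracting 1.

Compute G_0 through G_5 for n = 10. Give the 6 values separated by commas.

[0] 10 ≡ 2^(2 + 1) + 2 (base 2). Lift 3: 84. −1: 83.
[1] 83 ≡ 3^(3 + 1) + 2 (base 3). Lift 4: 1026. −1: 1025.
[2] 1025 ≡ 4^(4 + 1) + 1 (base 4). Lift 5: 15626. −1: 15625.
[3] 15625 ≡ 5^(5 + 1) (base 5). Lift 6: 279936. −1: 279935.
[4] 279935 ≡ 5·6^6 + 5·6^5 + 5·6^4 + 5·6^3 + 5·6^2 + 5·6 + 5 (base 6). Lift 7: 4215755. −1: 4215754.

10, 83, 1025, 15625, 279935, 4215754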